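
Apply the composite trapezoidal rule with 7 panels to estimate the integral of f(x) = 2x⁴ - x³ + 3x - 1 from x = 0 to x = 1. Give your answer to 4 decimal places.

h = (1 − 0)/7 = 0.142857.
Nodes x₀,…,x₇ = 0, 0.142857, 0.285714, 0.428571, 0.571429, 0.714286, 0.857143, 1.
f(x) = 2x⁴ - x³ + 3x - 1: f₀=-1, f₁=-0.573511, f₂=-0.152853, f₃=0.274469, f₄=0.740941, f₅=1.299042, f₆=2.021241, f₇=3.
(h/2)·[f₀ + 2f₁ + 2f₂ + 2f₃ + 2f₄ + 2f₅ + 2f₆ + f₇] = 0.071429·(9.218659) = 0.6585.

0.6585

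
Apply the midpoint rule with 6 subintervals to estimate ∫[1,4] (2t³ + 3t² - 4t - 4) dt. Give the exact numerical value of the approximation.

147.375

h = (4 − 1)/6 = 0.5.
Midpoints m₁,…,m₆ = 1.25, 1.75, 2.25, 2.75, 3.25, 3.75.
f(m₁)=-0.40625, f(m₂)=8.90625, f(m₃)=24.96875, f(m₄)=49.28125, f(m₅)=83.34375, f(m₆)=128.65625.
h·[f(m₁) + f(m₂) + f(m₃) + f(m₄) + f(m₅) + f(m₆)] = 0.5·(294.75) = 147.375.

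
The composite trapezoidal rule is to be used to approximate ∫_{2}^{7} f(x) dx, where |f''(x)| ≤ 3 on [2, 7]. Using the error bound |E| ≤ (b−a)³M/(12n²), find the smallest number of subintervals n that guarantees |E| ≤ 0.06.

Need 375/(12n²) ≤ 0.06.
n² ≥ 375/(12·0.06) = 520.833 ⇒ n ≥ 22.8218, so the smallest n is 23.

23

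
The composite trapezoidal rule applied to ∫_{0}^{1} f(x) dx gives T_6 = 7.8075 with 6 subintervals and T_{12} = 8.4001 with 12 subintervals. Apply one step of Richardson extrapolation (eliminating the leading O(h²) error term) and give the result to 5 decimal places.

8.59763

R = (4·T_{12} − T_6) / 3 = (4·8.4001 − 7.8075)/3 = (25.7929)/3 = 8.59763.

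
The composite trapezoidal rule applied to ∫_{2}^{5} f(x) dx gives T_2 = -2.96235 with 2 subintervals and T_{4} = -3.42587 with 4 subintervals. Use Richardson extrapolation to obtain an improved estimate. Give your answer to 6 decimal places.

R = (4·T_{4} − T_2) / 3 = (4·(-3.42587) − (-2.96235))/3 = (-10.74113)/3 = -3.580377.

-3.580377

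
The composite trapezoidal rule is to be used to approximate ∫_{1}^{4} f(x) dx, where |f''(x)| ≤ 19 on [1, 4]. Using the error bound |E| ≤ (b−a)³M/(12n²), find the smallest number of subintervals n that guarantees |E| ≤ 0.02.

Need 513/(12n²) ≤ 0.02.
n² ≥ 513/(12·0.02) = 2137.5 ⇒ n ≥ 46.2331, so the smallest n is 47.

47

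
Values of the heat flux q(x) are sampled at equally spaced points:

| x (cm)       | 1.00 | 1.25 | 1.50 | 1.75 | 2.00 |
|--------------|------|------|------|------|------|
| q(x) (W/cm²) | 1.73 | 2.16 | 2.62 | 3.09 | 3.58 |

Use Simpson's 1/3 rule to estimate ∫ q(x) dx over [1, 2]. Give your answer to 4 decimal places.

2.6292

h = 0.25, n = 4.
(h/3)·[y₀ + 4y₁ + 2y₂ + 4y₃ + y₄] = 0.083333·(31.55) = 2.6292.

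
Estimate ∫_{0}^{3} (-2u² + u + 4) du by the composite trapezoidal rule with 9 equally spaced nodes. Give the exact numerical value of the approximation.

h = (3 − 0)/8 = 0.375.
Nodes u₀,…,u₈ = 0, 0.375, 0.75, 1.125, 1.5, 1.875, 2.25, 2.625, 3.
f(u) = -2u² + u + 4: f₀=4, f₁=4.09375, f₂=3.625, f₃=2.59375, f₄=1, f₅=-1.15625, f₆=-3.875, f₇=-7.15625, f₈=-11.
(h/2)·[f₀ + 2f₁ + 2f₂ + 2f₃ + 2f₄ + 2f₅ + 2f₆ + 2f₇ + f₈] = 0.1875·(-8.75) = -1.640625.

-1.640625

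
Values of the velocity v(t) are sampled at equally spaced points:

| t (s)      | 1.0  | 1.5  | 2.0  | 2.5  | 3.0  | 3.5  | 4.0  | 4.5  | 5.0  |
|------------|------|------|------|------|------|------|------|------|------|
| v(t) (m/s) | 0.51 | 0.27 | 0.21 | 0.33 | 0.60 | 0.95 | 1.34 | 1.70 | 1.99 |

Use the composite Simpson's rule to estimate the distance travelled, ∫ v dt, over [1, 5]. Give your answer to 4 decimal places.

h = 0.5, n = 8.
(h/3)·[y₀ + 4y₁ + 2y₂ + 4y₃ + 2y₄ + 4y₅ + 2y₆ + 4y₇ + y₈] = 0.166667·(19.80) = 3.3000.

3.3000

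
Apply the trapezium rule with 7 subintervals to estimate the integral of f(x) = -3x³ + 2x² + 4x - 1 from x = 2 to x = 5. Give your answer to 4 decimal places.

h = (5 − 2)/7 = 0.428571.
Nodes x₀,…,x₇ = 2, 2.428571, 2.857143, 3.285714, 3.714286, 4.142857, 4.571429, 5.
f(x) = -3x³ + 2x² + 4x - 1: f₀=-9, f₁=-22.460641, f₂=-43.215743, f₃=-72.682216, f₄=-112.276968, f₅=-163.416910, f₆=-227.518950, f₇=-306.
(h/2)·[f₀ + 2f₁ + 2f₂ + 2f₃ + 2f₄ + 2f₅ + 2f₆ + f₇] = 0.214286·(-1598.142857) = -342.4592.

-342.4592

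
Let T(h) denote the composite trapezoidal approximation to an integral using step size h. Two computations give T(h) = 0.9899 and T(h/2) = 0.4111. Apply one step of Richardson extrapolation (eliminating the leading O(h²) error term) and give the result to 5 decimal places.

0.21817

R = (4·T(h/2) − T(h)) / 3 = (4·0.4111 − 0.9899)/3 = (0.6545)/3 = 0.21817.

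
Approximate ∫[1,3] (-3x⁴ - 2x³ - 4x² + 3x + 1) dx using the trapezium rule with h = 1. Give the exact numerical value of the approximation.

-237

h = (3 − 1)/2 = 1.
Nodes x₀,…,x₂ = 1, 2, 3.
f(x) = -3x⁴ - 2x³ - 4x² + 3x + 1: f₀=-5, f₁=-73, f₂=-323.
(h/2)·[f₀ + 2f₁ + f₂] = 0.5·(-474) = -237.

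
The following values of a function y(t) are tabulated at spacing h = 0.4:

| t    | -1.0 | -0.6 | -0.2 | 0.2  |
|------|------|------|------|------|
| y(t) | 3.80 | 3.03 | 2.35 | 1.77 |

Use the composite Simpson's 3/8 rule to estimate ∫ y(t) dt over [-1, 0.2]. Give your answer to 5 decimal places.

h = 0.4, n = 3.
(3h/8)·[y₀ + 3y₁ + 3y₂ + y₃] = 0.15·(21.71) = 3.25650.

3.25650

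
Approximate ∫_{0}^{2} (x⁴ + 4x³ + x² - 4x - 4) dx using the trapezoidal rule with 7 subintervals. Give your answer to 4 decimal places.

h = (2 − 0)/7 = 0.285714.
Nodes x₀,…,x₇ = 0, 0.285714, 0.571429, 0.857143, 1.142857, 1.428571, 1.714286, 2.
f(x) = x⁴ + 4x³ + x² - 4x - 4: f₀=-4, f₁=-4.961266, f₂=-5.106206, f₃=-3.635152, f₄=0.411495, f₅=8.153269, f₆=20.869638, f₇=40.
(h/2)·[f₀ + 2f₁ + 2f₂ + 2f₃ + 2f₄ + 2f₅ + 2f₆ + f₇] = 0.142857·(67.463557) = 9.6377.

9.6377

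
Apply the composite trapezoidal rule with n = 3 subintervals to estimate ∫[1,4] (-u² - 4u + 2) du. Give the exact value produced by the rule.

h = (4 − 1)/3 = 1.
Nodes u₀,…,u₃ = 1, 2, 3, 4.
f(u) = -u² - 4u + 2: f₀=-3, f₁=-10, f₂=-19, f₃=-30.
(h/2)·[f₀ + 2f₁ + 2f₂ + f₃] = 0.5·(-91) = -45.5.

-45.5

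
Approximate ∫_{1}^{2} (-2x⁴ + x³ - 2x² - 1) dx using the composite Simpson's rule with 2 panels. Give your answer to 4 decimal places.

-14.3333

h = (2 − 1)/2 = 0.5.
Nodes x₀,…,x₂ = 1, 1.5, 2.
f(x) = -2x⁴ + x³ - 2x² - 1: f₀=-4, f₁=-12.25, f₂=-33.
(h/3)·[f₀ + 4f₁ + f₂] = 0.166667·(-86) = -14.3333.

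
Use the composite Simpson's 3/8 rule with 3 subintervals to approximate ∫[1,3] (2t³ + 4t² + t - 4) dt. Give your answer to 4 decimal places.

h = (3 − 1)/3 = 0.666667.
Nodes t₀,…,t₃ = 1, 1.666667, 2.333333, 3.
f(t) = 2t³ + 4t² + t - 4: f₀=3, f₁=18.037037, f₂=45.518519, f₃=89.
(3h/8)·[f₀ + 3f₁ + 3f₂ + f₃] = 0.25·(282.666667) = 70.6667.

70.6667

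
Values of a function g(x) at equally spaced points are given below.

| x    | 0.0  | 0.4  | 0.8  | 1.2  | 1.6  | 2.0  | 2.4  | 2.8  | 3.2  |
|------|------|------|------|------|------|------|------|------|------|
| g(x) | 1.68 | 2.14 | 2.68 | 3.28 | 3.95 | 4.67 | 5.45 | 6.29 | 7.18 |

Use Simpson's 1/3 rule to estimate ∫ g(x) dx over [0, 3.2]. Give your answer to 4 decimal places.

13.1387

h = 0.4, n = 8.
(h/3)·[y₀ + 4y₁ + 2y₂ + 4y₃ + 2y₄ + 4y₅ + 2y₆ + 4y₇ + y₈] = 0.133333·(98.54) = 13.1387.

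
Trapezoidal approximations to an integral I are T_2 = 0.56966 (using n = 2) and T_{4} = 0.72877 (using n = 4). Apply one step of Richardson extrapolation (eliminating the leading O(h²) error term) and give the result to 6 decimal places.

R = (4·T_{4} − T_2) / 3 = (4·0.72877 − 0.56966)/3 = (2.34542)/3 = 0.781807.

0.781807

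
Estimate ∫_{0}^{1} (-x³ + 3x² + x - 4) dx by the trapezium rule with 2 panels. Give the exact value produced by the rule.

h = (1 − 0)/2 = 0.5.
Nodes x₀,…,x₂ = 0, 0.5, 1.
f(x) = -x³ + 3x² + x - 4: f₀=-4, f₁=-2.875, f₂=-1.
(h/2)·[f₀ + 2f₁ + f₂] = 0.25·(-10.75) = -2.6875.

-2.6875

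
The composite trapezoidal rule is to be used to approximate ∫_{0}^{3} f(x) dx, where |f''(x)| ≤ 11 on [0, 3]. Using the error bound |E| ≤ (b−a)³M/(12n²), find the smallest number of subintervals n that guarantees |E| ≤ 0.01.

Need 297/(12n²) ≤ 0.01.
n² ≥ 297/(12·0.01) = 2475 ⇒ n ≥ 49.7494, so the smallest n is 50.

50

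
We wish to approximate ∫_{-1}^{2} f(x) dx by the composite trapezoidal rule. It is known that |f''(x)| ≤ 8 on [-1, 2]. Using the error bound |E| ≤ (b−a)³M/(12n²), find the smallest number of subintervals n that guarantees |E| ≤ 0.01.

43

Need 216/(12n²) ≤ 0.01.
n² ≥ 216/(12·0.01) = 1800 ⇒ n ≥ 42.4264, so the smallest n is 43.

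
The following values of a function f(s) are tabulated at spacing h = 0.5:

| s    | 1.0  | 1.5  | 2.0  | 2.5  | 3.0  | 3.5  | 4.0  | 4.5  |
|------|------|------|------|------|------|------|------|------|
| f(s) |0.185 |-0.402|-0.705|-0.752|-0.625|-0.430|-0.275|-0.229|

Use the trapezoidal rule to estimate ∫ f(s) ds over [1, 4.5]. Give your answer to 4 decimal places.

h = 0.5, n = 7.
(h/2)·[y₀ + 2y₁ + 2y₂ + 2y₃ + 2y₄ + 2y₅ + 2y₆ + y₇] = 0.25·(-6.422) = -1.6055.

-1.6055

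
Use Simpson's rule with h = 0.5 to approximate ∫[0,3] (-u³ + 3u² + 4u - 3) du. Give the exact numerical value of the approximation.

h = (3 − 0)/6 = 0.5.
Nodes u₀,…,u₆ = 0, 0.5, 1, 1.5, 2, 2.5, 3.
f(u) = -u³ + 3u² + 4u - 3: f₀=-3, f₁=-0.375, f₂=3, f₃=6.375, f₄=9, f₅=10.125, f₆=9.
(h/3)·[f₀ + 4f₁ + 2f₂ + 4f₃ + 2f₄ + 4f₅ + f₆] = 0.166667·(94.5) = 15.75.

15.75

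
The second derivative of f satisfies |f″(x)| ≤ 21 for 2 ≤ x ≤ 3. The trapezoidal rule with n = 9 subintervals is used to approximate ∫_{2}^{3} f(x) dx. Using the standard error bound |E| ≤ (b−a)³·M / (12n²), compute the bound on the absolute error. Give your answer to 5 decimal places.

|E| ≤ (1)³·21 / (12·9²) = 21/972 = 0.02160.

0.02160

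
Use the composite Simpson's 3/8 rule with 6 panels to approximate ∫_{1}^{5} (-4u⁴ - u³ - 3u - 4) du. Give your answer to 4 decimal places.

h = (5 − 1)/6 = 0.666667.
Nodes u₀,…,u₆ = 1, 1.666667, 2.333333, 3, 3.666667, 4.333333, 5.
f(u) = -4u⁴ - u³ - 3u - 4: f₀=-12, f₁=-44.493827, f₂=-142.271605, f₃=-364, f₄=-787.308642, f₅=-1508.790123, f₆=-2644.
(3h/8)·[f₀ + 3f₁ + 3f₂ + 2f₃ + 3f₄ + 3f₅ + f₆] = 0.25·(-10832.592593) = -2708.1481.

-2708.1481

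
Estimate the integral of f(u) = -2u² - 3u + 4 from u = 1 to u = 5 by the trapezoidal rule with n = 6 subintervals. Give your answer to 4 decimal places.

h = (5 − 1)/6 = 0.666667.
Nodes u₀,…,u₆ = 1, 1.666667, 2.333333, 3, 3.666667, 4.333333, 5.
f(u) = -2u² - 3u + 4: f₀=-1, f₁=-6.555556, f₂=-13.888889, f₃=-23, f₄=-33.888889, f₅=-46.555556, f₆=-61.
(h/2)·[f₀ + 2f₁ + 2f₂ + 2f₃ + 2f₄ + 2f₅ + f₆] = 0.333333·(-309.777778) = -103.2593.

-103.2593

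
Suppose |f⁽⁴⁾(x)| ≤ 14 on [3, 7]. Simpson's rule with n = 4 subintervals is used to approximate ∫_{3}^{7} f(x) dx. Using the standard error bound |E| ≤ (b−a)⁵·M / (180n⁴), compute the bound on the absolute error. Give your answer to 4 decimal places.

0.3111

|E| ≤ (4)⁵·14 / (180·4⁴) = 14336/46080 = 0.3111.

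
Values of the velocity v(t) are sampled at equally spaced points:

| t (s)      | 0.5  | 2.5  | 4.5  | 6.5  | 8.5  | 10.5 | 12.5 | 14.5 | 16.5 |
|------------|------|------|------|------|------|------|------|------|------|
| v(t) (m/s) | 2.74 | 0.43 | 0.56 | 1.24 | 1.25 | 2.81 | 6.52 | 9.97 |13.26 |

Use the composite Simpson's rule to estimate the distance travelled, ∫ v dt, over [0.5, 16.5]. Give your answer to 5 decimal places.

h = 2, n = 8.
(h/3)·[y₀ + 4y₁ + 2y₂ + 4y₃ + 2y₄ + 4y₅ + 2y₆ + 4y₇ + y₈] = 0.666667·(90.46) = 60.30667.

60.30667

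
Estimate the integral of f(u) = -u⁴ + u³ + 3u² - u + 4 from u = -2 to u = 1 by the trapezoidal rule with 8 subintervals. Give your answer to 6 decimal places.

11.835571

h = (1 − (-2))/8 = 0.375.
Nodes u₀,…,u₈ = -2, -1.625, -1.25, -0.875, -0.5, -0.125, 0.25, 0.625, 1.
f(u) = -u⁴ + u³ + 3u² - u + 4: f₀=-6, f₁=2.282958984375, f₂=5.54296875, f₃=5.915771484375, f₄=5.0625, f₅=4.169677734375, f₆=3.94921875, f₇=4.638427734375, f₈=6.
(h/2)·[f₀ + 2f₁ + 2f₂ + 2f₃ + 2f₄ + 2f₅ + 2f₆ + 2f₇ + f₈] = 0.1875·(63.123046875) = 11.835571.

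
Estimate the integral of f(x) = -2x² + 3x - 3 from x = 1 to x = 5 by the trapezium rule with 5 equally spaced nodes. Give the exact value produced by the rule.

-60

h = (5 − 1)/4 = 1.
Nodes x₀,…,x₄ = 1, 2, 3, 4, 5.
f(x) = -2x² + 3x - 3: f₀=-2, f₁=-5, f₂=-12, f₃=-23, f₄=-38.
(h/2)·[f₀ + 2f₁ + 2f₂ + 2f₃ + f₄] = 0.5·(-120) = -60.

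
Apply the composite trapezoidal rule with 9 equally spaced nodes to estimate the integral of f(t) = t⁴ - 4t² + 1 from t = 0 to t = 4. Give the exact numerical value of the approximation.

128.125

h = (4 − 0)/8 = 0.5.
Nodes t₀,…,t₈ = 0, 0.5, 1, 1.5, 2, 2.5, 3, 3.5, 4.
f(t) = t⁴ - 4t² + 1: f₀=1, f₁=0.0625, f₂=-2, f₃=-2.9375, f₄=1, f₅=15.0625, f₆=46, f₇=102.0625, f₈=193.
(h/2)·[f₀ + 2f₁ + 2f₂ + 2f₃ + 2f₄ + 2f₅ + 2f₆ + 2f₇ + f₈] = 0.25·(512.5) = 128.125.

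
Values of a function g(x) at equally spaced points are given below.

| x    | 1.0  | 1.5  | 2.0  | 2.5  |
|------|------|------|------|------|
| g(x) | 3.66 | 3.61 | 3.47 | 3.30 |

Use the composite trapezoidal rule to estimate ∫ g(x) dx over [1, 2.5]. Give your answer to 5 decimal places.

h = 0.5, n = 3.
(h/2)·[y₀ + 2y₁ + 2y₂ + y₃] = 0.25·(21.12) = 5.28000.

5.28000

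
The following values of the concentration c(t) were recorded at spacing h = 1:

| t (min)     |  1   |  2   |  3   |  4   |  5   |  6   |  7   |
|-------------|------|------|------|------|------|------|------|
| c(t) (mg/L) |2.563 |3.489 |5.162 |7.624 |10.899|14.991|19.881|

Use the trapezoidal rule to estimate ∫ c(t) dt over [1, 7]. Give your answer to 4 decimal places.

53.3870

h = 1, n = 6.
(h/2)·[y₀ + 2y₁ + 2y₂ + 2y₃ + 2y₄ + 2y₅ + y₆] = 0.5·(106.774) = 53.3870.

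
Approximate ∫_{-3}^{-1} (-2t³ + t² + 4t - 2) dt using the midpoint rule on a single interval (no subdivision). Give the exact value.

20

M = (b−a)·f(-2) = 2·(10) = 20.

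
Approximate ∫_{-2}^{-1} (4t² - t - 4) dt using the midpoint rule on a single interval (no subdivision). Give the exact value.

6.5

M = (b−a)·f(-1.5) = 1·(6.5) = 6.5.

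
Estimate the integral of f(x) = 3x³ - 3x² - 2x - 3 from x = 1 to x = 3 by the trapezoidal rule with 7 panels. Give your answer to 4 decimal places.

20.4082

h = (3 − 1)/7 = 0.285714.
Nodes x₀,…,x₇ = 1, 1.285714, 1.571429, 1.857143, 2.142857, 2.428571, 2.714286, 3.
f(x) = 3x³ - 3x² - 2x - 3: f₀=-5, f₁=-4.154519, f₂=-1.909621, f₃=2.154519, f₄=8.457726, f₅=17.419825, f₆=29.460641, f₇=45.
(h/2)·[f₀ + 2f₁ + 2f₂ + 2f₃ + 2f₄ + 2f₅ + 2f₆ + f₇] = 0.142857·(142.857143) = 20.4082.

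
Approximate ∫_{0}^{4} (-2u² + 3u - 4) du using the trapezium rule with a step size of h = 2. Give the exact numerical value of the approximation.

-40

h = (4 − 0)/2 = 2.
Nodes u₀,…,u₂ = 0, 2, 4.
f(u) = -2u² + 3u - 4: f₀=-4, f₁=-6, f₂=-24.
(h/2)·[f₀ + 2f₁ + f₂] = 1·(-40) = -40.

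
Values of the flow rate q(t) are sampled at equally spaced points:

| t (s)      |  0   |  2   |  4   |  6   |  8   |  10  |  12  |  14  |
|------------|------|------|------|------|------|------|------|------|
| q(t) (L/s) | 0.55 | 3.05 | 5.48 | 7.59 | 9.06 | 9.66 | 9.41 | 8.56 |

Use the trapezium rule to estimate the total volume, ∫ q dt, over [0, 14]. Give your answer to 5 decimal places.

97.61000

h = 2, n = 7.
(h/2)·[y₀ + 2y₁ + 2y₂ + 2y₃ + 2y₄ + 2y₅ + 2y₆ + y₇] = 1·(97.61) = 97.61000.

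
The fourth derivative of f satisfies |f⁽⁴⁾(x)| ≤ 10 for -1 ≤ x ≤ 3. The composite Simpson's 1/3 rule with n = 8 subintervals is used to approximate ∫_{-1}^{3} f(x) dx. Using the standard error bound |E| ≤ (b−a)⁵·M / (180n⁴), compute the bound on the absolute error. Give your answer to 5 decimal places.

|E| ≤ (4)⁵·10 / (180·8⁴) = 10240/737280 = 0.01389.

0.01389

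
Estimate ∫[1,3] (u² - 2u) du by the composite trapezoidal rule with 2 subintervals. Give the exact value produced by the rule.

1

h = (3 − 1)/2 = 1.
Nodes u₀,…,u₂ = 1, 2, 3.
f(u) = u² - 2u: f₀=-1, f₁=0, f₂=3.
(h/2)·[f₀ + 2f₁ + f₂] = 0.5·(2) = 1.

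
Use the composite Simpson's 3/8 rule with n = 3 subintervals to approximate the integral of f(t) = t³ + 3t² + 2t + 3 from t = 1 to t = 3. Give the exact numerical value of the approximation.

h = (3 − 1)/3 = 0.666667.
Nodes t₀,…,t₃ = 1, 1.666667, 2.333333, 3.
f(t) = t³ + 3t² + 2t + 3: f₀=9, f₁=19.296296, f₂=36.703704, f₃=63.
(3h/8)·[f₀ + 3f₁ + 3f₂ + f₃] = 0.25·(240) = 60.

60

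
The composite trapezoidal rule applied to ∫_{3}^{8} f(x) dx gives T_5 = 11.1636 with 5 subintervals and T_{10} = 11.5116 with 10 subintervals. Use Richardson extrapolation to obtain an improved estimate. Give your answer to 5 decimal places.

R = (4·T_{10} − T_5) / 3 = (4·11.5116 − 11.1636)/3 = (34.8828)/3 = 11.62760.

11.62760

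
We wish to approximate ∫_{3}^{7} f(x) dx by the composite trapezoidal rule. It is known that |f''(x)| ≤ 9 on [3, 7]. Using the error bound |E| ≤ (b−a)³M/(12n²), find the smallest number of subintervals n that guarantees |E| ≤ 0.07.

Need 576/(12n²) ≤ 0.07.
n² ≥ 576/(12·0.07) = 685.714 ⇒ n ≥ 26.1861, so the smallest n is 27.

27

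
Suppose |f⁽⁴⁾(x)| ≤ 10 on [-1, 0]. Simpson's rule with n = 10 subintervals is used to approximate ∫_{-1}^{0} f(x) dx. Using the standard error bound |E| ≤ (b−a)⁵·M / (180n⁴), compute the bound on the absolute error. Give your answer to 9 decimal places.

0.000005556

|E| ≤ (1)⁵·10 / (180·10⁴) = 10/1800000 = 0.000005556.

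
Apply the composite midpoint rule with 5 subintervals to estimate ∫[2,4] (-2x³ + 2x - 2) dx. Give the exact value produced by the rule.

-111.52

h = (4 − 2)/5 = 0.4.
Midpoints m₁,…,m₅ = 2.2, 2.6, 3, 3.4, 3.8.
f(m₁)=-18.896, f(m₂)=-31.952, f(m₃)=-50, f(m₄)=-73.808, f(m₅)=-104.144.
h·[f(m₁) + f(m₂) + f(m₃) + f(m₄) + f(m₅)] = 0.4·(-278.8) = -111.52.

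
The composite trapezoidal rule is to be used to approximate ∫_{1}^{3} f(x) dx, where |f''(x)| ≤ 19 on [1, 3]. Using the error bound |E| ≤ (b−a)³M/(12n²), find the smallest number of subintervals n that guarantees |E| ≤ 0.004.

Need 152/(12n²) ≤ 0.004.
n² ≥ 152/(12·0.004) = 3166.67 ⇒ n ≥ 56.2731, so the smallest n is 57.

57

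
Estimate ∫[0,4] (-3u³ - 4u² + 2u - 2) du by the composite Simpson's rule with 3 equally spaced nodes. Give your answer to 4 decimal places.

-269.3333

h = (4 − 0)/2 = 2.
Nodes u₀,…,u₂ = 0, 2, 4.
f(u) = -3u³ - 4u² + 2u - 2: f₀=-2, f₁=-38, f₂=-250.
(h/3)·[f₀ + 4f₁ + f₂] = 0.666667·(-404) = -269.3333.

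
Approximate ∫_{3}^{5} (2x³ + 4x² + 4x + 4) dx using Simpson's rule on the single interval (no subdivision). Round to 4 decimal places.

442.6667

S = (b−a)/6 · [f(3) + 4f(4) + f(5)] = 0.333333·[106 + 4·212 + 374] = 442.6667.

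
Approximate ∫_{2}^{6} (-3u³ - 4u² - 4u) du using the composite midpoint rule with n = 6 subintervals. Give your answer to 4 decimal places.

-1295.4074

h = (6 − 2)/6 = 0.666667.
Midpoints m₁,…,m₆ = 2.333333, 3, 3.666667, 4.333333, 5, 5.666667.
f(m₁)=-69.222222, f(m₂)=-129, f(m₃)=-216.333333, f(m₄)=-336.555556, f(m₅)=-495, f(m₆)=-697.
h·[f(m₁) + f(m₂) + f(m₃) + f(m₄) + f(m₅) + f(m₆)] = 0.666667·(-1943.111111) = -1295.4074.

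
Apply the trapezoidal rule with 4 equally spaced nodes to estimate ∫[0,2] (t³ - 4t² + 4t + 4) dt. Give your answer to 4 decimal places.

9.1852

h = (2 − 0)/3 = 0.666667.
Nodes t₀,…,t₃ = 0, 0.666667, 1.333333, 2.
f(t) = t³ - 4t² + 4t + 4: f₀=4, f₁=5.185185, f₂=4.592593, f₃=4.
(h/2)·[f₀ + 2f₁ + 2f₂ + f₃] = 0.333333·(27.555556) = 9.1852.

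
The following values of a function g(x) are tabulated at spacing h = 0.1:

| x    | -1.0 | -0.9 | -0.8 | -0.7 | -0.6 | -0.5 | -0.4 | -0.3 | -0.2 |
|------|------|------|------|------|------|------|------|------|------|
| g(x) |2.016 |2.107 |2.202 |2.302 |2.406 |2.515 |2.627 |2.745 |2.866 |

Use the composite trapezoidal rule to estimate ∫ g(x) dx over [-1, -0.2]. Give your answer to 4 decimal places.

1.9345

h = 0.1, n = 8.
(h/2)·[y₀ + 2y₁ + 2y₂ + 2y₃ + 2y₄ + 2y₅ + 2y₆ + 2y₇ + y₈] = 0.05·(38.690) = 1.9345.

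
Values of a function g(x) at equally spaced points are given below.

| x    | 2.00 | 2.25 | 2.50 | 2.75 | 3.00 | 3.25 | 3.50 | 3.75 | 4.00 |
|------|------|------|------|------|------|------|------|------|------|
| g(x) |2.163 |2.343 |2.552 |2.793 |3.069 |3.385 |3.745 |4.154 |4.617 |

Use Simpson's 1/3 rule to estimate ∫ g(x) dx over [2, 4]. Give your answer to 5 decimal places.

h = 0.25, n = 8.
(h/3)·[y₀ + 4y₁ + 2y₂ + 4y₃ + 2y₄ + 4y₅ + 2y₆ + 4y₇ + y₈] = 0.083333·(76.212) = 6.35100.

6.35100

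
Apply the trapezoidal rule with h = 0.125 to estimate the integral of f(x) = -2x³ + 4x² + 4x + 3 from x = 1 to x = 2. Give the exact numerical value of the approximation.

h = (2 − 1)/8 = 0.125.
Nodes x₀,…,x₈ = 1, 1.125, 1.25, 1.375, 1.5, 1.625, 1.75, 1.875, 2.
f(x) = -2x³ + 4x² + 4x + 3: f₀=9, f₁=9.71484375, f₂=10.34375, f₃=10.86328125, f₄=11.25, f₅=11.48046875, f₆=11.53125, f₇=11.37890625, f₈=11.
(h/2)·[f₀ + 2f₁ + 2f₂ + 2f₃ + 2f₄ + 2f₅ + 2f₆ + 2f₇ + f₈] = 0.0625·(173.125) = 10.8203125.

10.8203125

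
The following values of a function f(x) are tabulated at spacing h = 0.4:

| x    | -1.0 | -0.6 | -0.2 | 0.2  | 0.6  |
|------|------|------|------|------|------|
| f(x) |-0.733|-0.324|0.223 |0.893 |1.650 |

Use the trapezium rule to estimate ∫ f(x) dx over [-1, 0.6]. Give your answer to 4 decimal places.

h = 0.4, n = 4.
(h/2)·[y₀ + 2y₁ + 2y₂ + 2y₃ + y₄] = 0.2·(2.501) = 0.5002.

0.5002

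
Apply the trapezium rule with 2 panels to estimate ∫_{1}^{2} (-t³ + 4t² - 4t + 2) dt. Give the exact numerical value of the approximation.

1.5625

h = (2 − 1)/2 = 0.5.
Nodes t₀,…,t₂ = 1, 1.5, 2.
f(t) = -t³ + 4t² - 4t + 2: f₀=1, f₁=1.625, f₂=2.
(h/2)·[f₀ + 2f₁ + f₂] = 0.25·(6.25) = 1.5625.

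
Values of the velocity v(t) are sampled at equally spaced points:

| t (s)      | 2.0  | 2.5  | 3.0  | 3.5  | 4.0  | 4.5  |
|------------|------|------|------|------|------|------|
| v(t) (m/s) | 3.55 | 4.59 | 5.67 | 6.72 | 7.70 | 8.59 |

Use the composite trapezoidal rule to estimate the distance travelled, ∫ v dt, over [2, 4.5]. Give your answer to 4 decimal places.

h = 0.5, n = 5.
(h/2)·[y₀ + 2y₁ + 2y₂ + 2y₃ + 2y₄ + y₅] = 0.25·(61.50) = 15.3750.

15.3750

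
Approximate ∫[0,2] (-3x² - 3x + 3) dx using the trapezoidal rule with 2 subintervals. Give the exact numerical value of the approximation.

h = (2 − 0)/2 = 1.
Nodes x₀,…,x₂ = 0, 1, 2.
f(x) = -3x² - 3x + 3: f₀=3, f₁=-3, f₂=-15.
(h/2)·[f₀ + 2f₁ + f₂] = 0.5·(-18) = -9.

-9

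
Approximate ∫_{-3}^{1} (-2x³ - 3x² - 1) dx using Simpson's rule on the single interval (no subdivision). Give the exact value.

S = (b−a)/6 · [f(-3) + 4f(-1) + f(1)] = 0.666667·[26 + 4·(-2) + (-6)] = 8.

8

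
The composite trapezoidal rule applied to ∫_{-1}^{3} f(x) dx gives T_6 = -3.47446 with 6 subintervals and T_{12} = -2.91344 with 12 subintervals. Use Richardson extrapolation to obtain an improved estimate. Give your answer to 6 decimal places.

-2.726433

R = (4·T_{12} − T_6) / 3 = (4·(-2.91344) − (-3.47446))/3 = (-8.17930)/3 = -2.726433.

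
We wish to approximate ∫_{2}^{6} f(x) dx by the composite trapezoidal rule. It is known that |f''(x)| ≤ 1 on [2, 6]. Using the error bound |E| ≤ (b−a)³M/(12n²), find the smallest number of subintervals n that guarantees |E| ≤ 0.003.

Need 64/(12n²) ≤ 0.003.
n² ≥ 64/(12·0.003) = 1777.78 ⇒ n ≥ 42.1637, so the smallest n is 43.

43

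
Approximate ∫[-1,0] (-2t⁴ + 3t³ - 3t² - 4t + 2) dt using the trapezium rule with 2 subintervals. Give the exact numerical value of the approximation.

h = (0 − (-1))/2 = 0.5.
Nodes t₀,…,t₂ = -1, -0.5, 0.
f(t) = -2t⁴ + 3t³ - 3t² - 4t + 2: f₀=-2, f₁=2.75, f₂=2.
(h/2)·[f₀ + 2f₁ + f₂] = 0.25·(5.5) = 1.375.

1.375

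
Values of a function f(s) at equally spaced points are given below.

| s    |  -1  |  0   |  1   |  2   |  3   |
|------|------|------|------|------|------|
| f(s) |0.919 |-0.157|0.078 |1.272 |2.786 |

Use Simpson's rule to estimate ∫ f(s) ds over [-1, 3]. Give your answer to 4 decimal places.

h = 1, n = 4.
(h/3)·[y₀ + 4y₁ + 2y₂ + 4y₃ + y₄] = 0.333333·(8.321) = 2.7737.

2.7737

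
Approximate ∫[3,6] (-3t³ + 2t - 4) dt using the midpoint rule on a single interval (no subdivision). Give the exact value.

M = (b−a)·f(4.5) = 3·(-268.375) = -805.125.

-805.125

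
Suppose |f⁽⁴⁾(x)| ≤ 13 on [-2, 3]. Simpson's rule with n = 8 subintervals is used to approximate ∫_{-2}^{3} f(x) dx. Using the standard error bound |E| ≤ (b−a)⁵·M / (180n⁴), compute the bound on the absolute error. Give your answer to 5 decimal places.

|E| ≤ (5)⁵·13 / (180·8⁴) = 40625/737280 = 0.05510.

0.05510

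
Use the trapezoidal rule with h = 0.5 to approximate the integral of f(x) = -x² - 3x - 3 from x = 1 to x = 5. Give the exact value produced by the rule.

-89.5

h = (5 − 1)/8 = 0.5.
Nodes x₀,…,x₈ = 1, 1.5, 2, 2.5, 3, 3.5, 4, 4.5, 5.
f(x) = -x² - 3x - 3: f₀=-7, f₁=-9.75, f₂=-13, f₃=-16.75, f₄=-21, f₅=-25.75, f₆=-31, f₇=-36.75, f₈=-43.
(h/2)·[f₀ + 2f₁ + 2f₂ + 2f₃ + 2f₄ + 2f₅ + 2f₆ + 2f₇ + f₈] = 0.25·(-358) = -89.5.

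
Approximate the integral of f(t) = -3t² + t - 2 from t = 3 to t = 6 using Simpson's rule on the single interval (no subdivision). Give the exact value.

-181.5

S = (b−a)/6 · [f(3) + 4f(4.5) + f(6)] = 0.5·[(-26) + 4·(-58.25) + (-104)] = -181.5.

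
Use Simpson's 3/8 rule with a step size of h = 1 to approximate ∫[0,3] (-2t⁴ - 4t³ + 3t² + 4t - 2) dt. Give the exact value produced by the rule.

h = (3 − 0)/3 = 1.
Nodes t₀,…,t₃ = 0, 1, 2, 3.
f(t) = -2t⁴ - 4t³ + 3t² + 4t - 2: f₀=-2, f₁=-1, f₂=-46, f₃=-233.
(3h/8)·[f₀ + 3f₁ + 3f₂ + f₃] = 0.375·(-376) = -141.

-141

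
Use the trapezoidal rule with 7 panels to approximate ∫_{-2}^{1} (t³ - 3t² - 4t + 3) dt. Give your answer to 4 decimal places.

1.8367

h = (1 − (-2))/7 = 0.428571.
Nodes t₀,…,t₇ = -2, -1.571429, -1.142857, -0.714286, -0.285714, 0.142857, 0.571429, 1.
f(t) = t³ - 3t² - 4t + 3: f₀=-9, f₁=-2.002915, f₂=2.160350, f₃=3.962099, f₄=3.874636, f₅=2.370262, f₆=-0.078717, f₇=-3.
(h/2)·[f₀ + 2f₁ + 2f₂ + 2f₃ + 2f₄ + 2f₅ + 2f₆ + f₇] = 0.214286·(8.571429) = 1.8367.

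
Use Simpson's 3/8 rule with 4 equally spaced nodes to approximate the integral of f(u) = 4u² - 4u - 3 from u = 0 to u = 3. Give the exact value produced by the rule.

9

h = (3 − 0)/3 = 1.
Nodes u₀,…,u₃ = 0, 1, 2, 3.
f(u) = 4u² - 4u - 3: f₀=-3, f₁=-3, f₂=5, f₃=21.
(3h/8)·[f₀ + 3f₁ + 3f₂ + f₃] = 0.375·(24) = 9.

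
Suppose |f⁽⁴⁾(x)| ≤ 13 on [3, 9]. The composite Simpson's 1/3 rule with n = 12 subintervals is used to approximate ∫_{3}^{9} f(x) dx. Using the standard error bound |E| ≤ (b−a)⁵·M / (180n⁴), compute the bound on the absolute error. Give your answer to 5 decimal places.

|E| ≤ (6)⁵·13 / (180·12⁴) = 101088/3732480 = 0.02708.

0.02708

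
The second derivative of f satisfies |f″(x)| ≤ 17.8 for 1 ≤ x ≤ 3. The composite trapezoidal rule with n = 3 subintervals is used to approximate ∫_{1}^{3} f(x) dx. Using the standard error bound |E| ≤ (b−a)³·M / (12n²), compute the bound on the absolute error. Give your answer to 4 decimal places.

1.3185

|E| ≤ (2)³·17.8 / (12·3²) = 142.4/108 = 1.3185.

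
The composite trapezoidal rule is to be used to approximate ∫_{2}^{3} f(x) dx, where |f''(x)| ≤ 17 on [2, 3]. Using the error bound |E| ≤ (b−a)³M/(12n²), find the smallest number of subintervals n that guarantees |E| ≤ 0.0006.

Need 17/(12n²) ≤ 0.0006.
n² ≥ 17/(12·0.0006) = 2361.11 ⇒ n ≥ 48.5913, so the smallest n is 49.

49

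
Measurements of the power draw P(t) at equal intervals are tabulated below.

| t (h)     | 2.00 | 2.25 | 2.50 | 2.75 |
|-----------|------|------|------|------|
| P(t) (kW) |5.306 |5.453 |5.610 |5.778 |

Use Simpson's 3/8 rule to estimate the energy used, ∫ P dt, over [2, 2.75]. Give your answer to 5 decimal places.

h = 0.25, n = 3.
(3h/8)·[y₀ + 3y₁ + 3y₂ + y₃] = 0.09375·(44.273) = 4.15059.

4.15059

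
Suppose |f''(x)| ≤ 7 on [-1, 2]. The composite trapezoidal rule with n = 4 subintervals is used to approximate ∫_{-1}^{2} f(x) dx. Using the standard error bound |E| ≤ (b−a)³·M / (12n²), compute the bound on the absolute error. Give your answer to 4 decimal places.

0.9844

|E| ≤ (3)³·7 / (12·4²) = 189/192 = 0.9844.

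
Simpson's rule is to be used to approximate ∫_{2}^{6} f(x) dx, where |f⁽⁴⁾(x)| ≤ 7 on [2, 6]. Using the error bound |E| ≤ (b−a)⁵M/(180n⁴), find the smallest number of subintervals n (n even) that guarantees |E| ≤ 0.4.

4

Need 7168/(180n⁴) ≤ 0.4.
n⁴ ≥ 7168/(180·0.4) = 99.5556 ⇒ n ≥ 3.1588, so the smallest even n is 4. (n must be even for Simpson's rule.)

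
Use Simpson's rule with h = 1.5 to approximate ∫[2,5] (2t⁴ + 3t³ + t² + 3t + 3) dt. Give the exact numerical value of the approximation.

h = (5 − 2)/2 = 1.5.
Nodes t₀,…,t₂ = 2, 3.5, 5.
f(t) = 2t⁴ + 3t³ + t² + 3t + 3: f₀=69, f₁=454.5, f₂=1668.
(h/3)·[f₀ + 4f₁ + f₂] = 0.5·(3555) = 1777.5.

1777.5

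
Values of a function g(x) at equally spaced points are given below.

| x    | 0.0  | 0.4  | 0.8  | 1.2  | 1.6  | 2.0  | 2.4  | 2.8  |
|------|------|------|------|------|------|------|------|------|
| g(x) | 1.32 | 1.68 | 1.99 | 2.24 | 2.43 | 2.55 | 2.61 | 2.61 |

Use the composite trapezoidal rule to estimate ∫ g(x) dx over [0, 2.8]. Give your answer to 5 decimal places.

h = 0.4, n = 7.
(h/2)·[y₀ + 2y₁ + 2y₂ + 2y₃ + 2y₄ + 2y₅ + 2y₆ + y₇] = 0.2·(30.93) = 6.18600.

6.18600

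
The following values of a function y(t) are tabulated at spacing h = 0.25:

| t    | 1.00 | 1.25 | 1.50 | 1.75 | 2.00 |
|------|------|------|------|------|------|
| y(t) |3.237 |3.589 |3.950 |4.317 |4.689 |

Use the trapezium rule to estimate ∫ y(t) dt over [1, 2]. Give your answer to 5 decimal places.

h = 0.25, n = 4.
(h/2)·[y₀ + 2y₁ + 2y₂ + 2y₃ + y₄] = 0.125·(31.638) = 3.95475.

3.95475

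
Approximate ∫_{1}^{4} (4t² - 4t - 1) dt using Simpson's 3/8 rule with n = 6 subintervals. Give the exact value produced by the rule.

51

h = (4 − 1)/6 = 0.5.
Nodes t₀,…,t₆ = 1, 1.5, 2, 2.5, 3, 3.5, 4.
f(t) = 4t² - 4t - 1: f₀=-1, f₁=2, f₂=7, f₃=14, f₄=23, f₅=34, f₆=47.
(3h/8)·[f₀ + 3f₁ + 3f₂ + 2f₃ + 3f₄ + 3f₅ + f₆] = 0.1875·(272) = 51.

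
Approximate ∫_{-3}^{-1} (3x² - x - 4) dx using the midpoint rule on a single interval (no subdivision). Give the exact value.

20

M = (b−a)·f(-2) = 2·(10) = 20.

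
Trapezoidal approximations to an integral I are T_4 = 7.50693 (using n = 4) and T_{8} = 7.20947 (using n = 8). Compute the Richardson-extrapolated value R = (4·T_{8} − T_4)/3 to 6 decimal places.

7.110317

R = (4·T_{8} − T_4) / 3 = (4·7.20947 − 7.50693)/3 = (21.33095)/3 = 7.110317.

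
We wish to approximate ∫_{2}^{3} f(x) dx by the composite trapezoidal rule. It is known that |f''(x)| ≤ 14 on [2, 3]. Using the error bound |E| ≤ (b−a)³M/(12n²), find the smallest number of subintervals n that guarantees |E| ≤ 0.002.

25

Need 14/(12n²) ≤ 0.002.
n² ≥ 14/(12·0.002) = 583.333 ⇒ n ≥ 24.1523, so the smallest n is 25.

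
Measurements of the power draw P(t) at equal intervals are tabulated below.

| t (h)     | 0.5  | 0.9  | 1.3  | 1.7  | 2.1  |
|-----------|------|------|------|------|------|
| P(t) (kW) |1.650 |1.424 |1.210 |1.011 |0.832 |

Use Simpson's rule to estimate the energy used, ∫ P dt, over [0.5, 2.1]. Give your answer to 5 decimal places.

1.95227

h = 0.4, n = 4.
(h/3)·[y₀ + 4y₁ + 2y₂ + 4y₃ + y₄] = 0.133333·(14.642) = 1.95227.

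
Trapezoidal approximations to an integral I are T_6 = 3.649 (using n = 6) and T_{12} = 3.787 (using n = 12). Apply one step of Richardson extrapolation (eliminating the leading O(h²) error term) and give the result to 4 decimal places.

R = (4·T_{12} − T_6) / 3 = (4·3.787 − 3.649)/3 = (11.499)/3 = 3.8330.

3.8330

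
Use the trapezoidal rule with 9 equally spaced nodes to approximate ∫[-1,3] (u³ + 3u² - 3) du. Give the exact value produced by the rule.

h = (3 − (-1))/8 = 0.5.
Nodes u₀,…,u₈ = -1, -0.5, 0, 0.5, 1, 1.5, 2, 2.5, 3.
f(u) = u³ + 3u² - 3: f₀=-1, f₁=-2.375, f₂=-3, f₃=-2.125, f₄=1, f₅=7.125, f₆=17, f₇=31.375, f₈=51.
(h/2)·[f₀ + 2f₁ + 2f₂ + 2f₃ + 2f₄ + 2f₅ + 2f₆ + 2f₇ + f₈] = 0.25·(148) = 37.

37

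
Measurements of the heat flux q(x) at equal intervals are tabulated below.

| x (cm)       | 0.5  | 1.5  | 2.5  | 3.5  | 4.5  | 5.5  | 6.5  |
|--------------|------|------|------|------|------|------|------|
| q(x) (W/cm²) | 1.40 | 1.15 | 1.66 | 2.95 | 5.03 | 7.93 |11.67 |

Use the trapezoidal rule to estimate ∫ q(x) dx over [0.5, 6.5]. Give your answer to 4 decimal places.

25.2550

h = 1, n = 6.
(h/2)·[y₀ + 2y₁ + 2y₂ + 2y₃ + 2y₄ + 2y₅ + y₆] = 0.5·(50.51) = 25.2550.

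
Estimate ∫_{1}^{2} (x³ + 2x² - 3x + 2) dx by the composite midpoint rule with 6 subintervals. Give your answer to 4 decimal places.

5.9016

h = (2 − 1)/6 = 0.166667.
Midpoints m₁,…,m₆ = 1.083333, 1.25, 1.416667, 1.583333, 1.75, 1.916667.
f(m₁)=2.368634, f(m₂)=3.328125, f(m₃)=4.607060, f(m₄)=6.233218, f(m₅)=8.234375, f(m₆)=10.638310.
h·[f(m₁) + f(m₂) + f(m₃) + f(m₄) + f(m₅) + f(m₆)] = 0.166667·(35.409722) = 5.9016.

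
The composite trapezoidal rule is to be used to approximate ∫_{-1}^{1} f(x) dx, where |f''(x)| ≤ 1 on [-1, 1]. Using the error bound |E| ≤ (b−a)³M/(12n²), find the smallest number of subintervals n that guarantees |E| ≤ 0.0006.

Need 8/(12n²) ≤ 0.0006.
n² ≥ 8/(12·0.0006) = 1111.11 ⇒ n ≥ 33.3333, so the smallest n is 34.

34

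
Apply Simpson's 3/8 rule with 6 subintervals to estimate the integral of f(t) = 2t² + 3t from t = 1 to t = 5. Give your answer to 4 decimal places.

118.6667

h = (5 − 1)/6 = 0.666667.
Nodes t₀,…,t₆ = 1, 1.666667, 2.333333, 3, 3.666667, 4.333333, 5.
f(t) = 2t² + 3t: f₀=5, f₁=10.555556, f₂=17.888889, f₃=27, f₄=37.888889, f₅=50.555556, f₆=65.
(3h/8)·[f₀ + 3f₁ + 3f₂ + 2f₃ + 3f₄ + 3f₅ + f₆] = 0.25·(474.666667) = 118.6667.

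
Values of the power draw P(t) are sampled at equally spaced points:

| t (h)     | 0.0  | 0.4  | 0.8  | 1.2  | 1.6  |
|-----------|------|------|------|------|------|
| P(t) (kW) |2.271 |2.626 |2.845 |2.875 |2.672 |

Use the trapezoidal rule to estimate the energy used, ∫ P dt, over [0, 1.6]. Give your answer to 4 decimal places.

4.3270

h = 0.4, n = 4.
(h/2)·[y₀ + 2y₁ + 2y₂ + 2y₃ + y₄] = 0.2·(21.635) = 4.3270.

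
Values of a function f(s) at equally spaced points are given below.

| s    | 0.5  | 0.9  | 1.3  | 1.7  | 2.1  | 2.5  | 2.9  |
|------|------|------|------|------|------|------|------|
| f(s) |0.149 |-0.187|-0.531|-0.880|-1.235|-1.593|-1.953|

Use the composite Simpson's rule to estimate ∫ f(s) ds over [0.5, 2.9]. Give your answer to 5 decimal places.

h = 0.4, n = 6.
(h/3)·[y₀ + 4y₁ + 2y₂ + 4y₃ + 2y₄ + 4y₅ + y₆] = 0.133333·(-15.976) = -2.13013.

-2.13013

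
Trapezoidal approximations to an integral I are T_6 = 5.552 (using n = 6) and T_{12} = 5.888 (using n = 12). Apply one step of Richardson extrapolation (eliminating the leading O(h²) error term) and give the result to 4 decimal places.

R = (4·T_{12} − T_6) / 3 = (4·5.888 − 5.552)/3 = (18.000)/3 = 6.0000.

6.0000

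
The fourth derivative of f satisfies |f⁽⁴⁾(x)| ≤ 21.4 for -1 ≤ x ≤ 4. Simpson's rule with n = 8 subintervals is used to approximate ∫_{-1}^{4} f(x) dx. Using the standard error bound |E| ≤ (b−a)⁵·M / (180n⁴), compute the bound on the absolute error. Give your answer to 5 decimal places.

|E| ≤ (5)⁵·21.4 / (180·8⁴) = 66875/737280 = 0.09071.

0.09071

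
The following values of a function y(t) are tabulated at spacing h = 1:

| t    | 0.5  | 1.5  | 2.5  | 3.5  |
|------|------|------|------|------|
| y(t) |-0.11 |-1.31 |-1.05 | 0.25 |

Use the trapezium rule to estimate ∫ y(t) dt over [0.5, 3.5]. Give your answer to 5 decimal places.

-2.29000

h = 1, n = 3.
(h/2)·[y₀ + 2y₁ + 2y₂ + y₃] = 0.5·(-4.58) = -2.29000.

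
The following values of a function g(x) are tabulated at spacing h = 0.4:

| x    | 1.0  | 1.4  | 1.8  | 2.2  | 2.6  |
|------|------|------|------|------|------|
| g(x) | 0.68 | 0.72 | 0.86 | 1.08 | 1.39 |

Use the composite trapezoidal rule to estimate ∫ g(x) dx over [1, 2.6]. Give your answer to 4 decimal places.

1.4780

h = 0.4, n = 4.
(h/2)·[y₀ + 2y₁ + 2y₂ + 2y₃ + y₄] = 0.2·(7.39) = 1.4780.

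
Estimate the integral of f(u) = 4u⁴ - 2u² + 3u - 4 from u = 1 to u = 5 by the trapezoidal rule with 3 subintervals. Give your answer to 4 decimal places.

2726.4033

h = (5 − 1)/3 = 1.333333.
Nodes u₀,…,u₃ = 1, 2.333333, 3.666667, 5.
f(u) = 4u⁴ - 2u² + 3u - 4: f₀=1, f₁=110.679012, f₂=703.123457, f₃=2461.
(h/2)·[f₀ + 2f₁ + 2f₂ + f₃] = 0.666667·(4089.604938) = 2726.4033.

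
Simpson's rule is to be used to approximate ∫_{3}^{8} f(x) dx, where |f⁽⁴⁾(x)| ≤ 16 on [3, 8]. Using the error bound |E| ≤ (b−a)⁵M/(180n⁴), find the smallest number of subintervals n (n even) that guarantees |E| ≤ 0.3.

6

Need 50000/(180n⁴) ≤ 0.3.
n⁴ ≥ 50000/(180·0.3) = 925.926 ⇒ n ≥ 5.5163, so the smallest even n is 6. (n must be even for Simpson's rule.)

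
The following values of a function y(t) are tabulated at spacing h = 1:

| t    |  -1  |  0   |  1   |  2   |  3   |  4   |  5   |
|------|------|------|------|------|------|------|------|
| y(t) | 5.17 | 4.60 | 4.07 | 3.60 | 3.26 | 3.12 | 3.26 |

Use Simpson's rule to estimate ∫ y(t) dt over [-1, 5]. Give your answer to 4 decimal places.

h = 1, n = 6.
(h/3)·[y₀ + 4y₁ + 2y₂ + 4y₃ + 2y₄ + 4y₅ + y₆] = 0.333333·(68.37) = 22.7900.

22.7900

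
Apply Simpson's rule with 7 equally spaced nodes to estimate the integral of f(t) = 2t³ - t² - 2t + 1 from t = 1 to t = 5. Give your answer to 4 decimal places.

250.6667

h = (5 − 1)/6 = 0.666667.
Nodes t₀,…,t₆ = 1, 1.666667, 2.333333, 3, 3.666667, 4.333333, 5.
f(t) = 2t³ - t² - 2t + 1: f₀=0, f₁=4.148148, f₂=16.296296, f₃=40, f₄=78.814815, f₅=136.296296, f₆=216.
(h/3)·[f₀ + 4f₁ + 2f₂ + 4f₃ + 2f₄ + 4f₅ + f₆] = 0.222222·(1128) = 250.6667.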